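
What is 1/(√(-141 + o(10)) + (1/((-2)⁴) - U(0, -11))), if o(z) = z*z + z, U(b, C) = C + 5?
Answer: 1552/17345 - 256*I*√31/17345 ≈ 0.089478 - 0.082176*I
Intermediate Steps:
U(b, C) = 5 + C
o(z) = z + z² (o(z) = z² + z = z + z²)
1/(√(-141 + o(10)) + (1/((-2)⁴) - U(0, -11))) = 1/(√(-141 + 10*(1 + 10)) + (1/((-2)⁴) - (5 - 11))) = 1/(√(-141 + 10*11) + (1/16 - 1*(-6))) = 1/(√(-141 + 110) + (1/16 + 6)) = 1/(√(-31) + 97/16) = 1/(I*√31 + 97/16) = 1/(97/16 + I*√31)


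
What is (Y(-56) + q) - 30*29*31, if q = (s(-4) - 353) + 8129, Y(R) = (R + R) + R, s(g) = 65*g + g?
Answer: -19626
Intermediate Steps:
s(g) = 66*g
Y(R) = 3*R (Y(R) = 2*R + R = 3*R)
q = 7512 (q = (66*(-4) - 353) + 8129 = (-264 - 353) + 8129 = -617 + 8129 = 7512)
(Y(-56) + q) - 30*29*31 = (3*(-56) + 7512) - 30*29*31 = (-168 + 7512) - 870*31 = 7344 - 26970 = -19626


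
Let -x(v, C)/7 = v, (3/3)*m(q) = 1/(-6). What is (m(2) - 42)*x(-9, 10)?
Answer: -5313/2 ≈ -2656.5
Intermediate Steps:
m(q) = -1/6 (m(q) = 1/(-6) = -1/6)
x(v, C) = -7*v
(m(2) - 42)*x(-9, 10) = (-1/6 - 42)*(-7*(-9)) = -253/6*63 = -5313/2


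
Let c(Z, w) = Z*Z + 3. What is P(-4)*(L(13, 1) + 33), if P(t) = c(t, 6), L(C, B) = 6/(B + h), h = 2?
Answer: 665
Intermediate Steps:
L(C, B) = 6/(2 + B) (L(C, B) = 6/(B + 2) = 6/(2 + B))
c(Z, w) = 3 + Z² (c(Z, w) = Z² + 3 = 3 + Z²)
P(t) = 3 + t²
P(-4)*(L(13, 1) + 33) = (3 + (-4)²)*(6/(2 + 1) + 33) = (3 + 16)*(6/3 + 33) = 19*(6*(⅓) + 33) = 19*(2 + 33) = 19*35 = 665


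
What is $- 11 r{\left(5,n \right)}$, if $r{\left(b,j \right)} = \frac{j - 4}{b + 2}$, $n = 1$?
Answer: $\frac{33}{7} \approx 4.7143$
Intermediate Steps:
$r{\left(b,j \right)} = \frac{-4 + j}{2 + b}$
$- 11 r{\left(5,n \right)} = - 11 \frac{-4 + 1}{2 + 5} = - 11 \cdot \frac{1}{7} \left(-3\right) = \left(-11\right) \left(- \frac{3}{7}\right) = \frac{33}{7}$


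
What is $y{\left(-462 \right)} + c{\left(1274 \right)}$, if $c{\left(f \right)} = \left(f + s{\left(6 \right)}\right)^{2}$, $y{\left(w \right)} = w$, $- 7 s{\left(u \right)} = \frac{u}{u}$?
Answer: $\frac{79490251}{49} \approx 1.6223 \cdot 10^{6}$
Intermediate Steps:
$s{\left(u \right)} = - \frac{1}{7}$ ($s{\left(u \right)} = - \frac{u \frac{1}{u}}{7} = \left(- \frac{1}{7}\right) 1 = - \frac{1}{7}$)
$c{\left(f \right)} = \left(- \frac{1}{7} + f\right)^{2}$ ($c{\left(f \right)} = \left(f - \frac{1}{7}\right)^{2} = \left(- \frac{1}{7} + f\right)^{2}$)
$y{\left(-462 \right)} + c{\left(1274 \right)} = -462 + \frac{\left(-1 + 7 \cdot 1274\right)^{2}}{49} = -462 + \frac{\left(-1 + 8918\right)^{2}}{49} = -462 + \frac{8917^{2}}{49} = -462 + \frac{1}{49} \cdot 79512889 = -462 + \frac{79512889}{49} = \frac{79490251}{49}$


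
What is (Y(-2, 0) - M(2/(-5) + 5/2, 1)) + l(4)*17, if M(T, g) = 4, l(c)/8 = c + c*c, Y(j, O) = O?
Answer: 2716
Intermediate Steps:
l(c) = 8*c + 8*c² (l(c) = 8*(c + c*c) = 8*(c + c²) = 8*c + 8*c²)
(Y(-2, 0) - M(2/(-5) + 5/2, 1)) + l(4)*17 = (0 - 1*4) + (8*4*(1 + 4))*17 = (0 - 4) + (8*4*5)*17 = -4 + 160*17 = -4 + 2720 = 2716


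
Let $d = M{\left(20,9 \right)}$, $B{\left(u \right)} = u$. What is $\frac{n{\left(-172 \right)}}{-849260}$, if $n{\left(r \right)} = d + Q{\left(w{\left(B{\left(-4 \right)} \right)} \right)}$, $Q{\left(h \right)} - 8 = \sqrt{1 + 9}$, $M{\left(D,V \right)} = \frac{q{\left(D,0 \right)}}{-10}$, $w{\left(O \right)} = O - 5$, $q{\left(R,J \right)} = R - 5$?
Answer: $- \frac{13}{1698520} - \frac{\sqrt{10}}{849260} \approx -1.1377 \cdot 10^{-5}$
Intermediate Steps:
$q{\left(R,J \right)} = -5 + R$
$w{\left(O \right)} = -5 + O$ ($w{\left(O \right)} = O - 5 = -5 + O$)
$M{\left(D,V \right)} = \frac{1}{2} - \frac{D}{10}$ ($M{\left(D,V \right)} = \frac{-5 + D}{-10} = \left(-5 + D\right) \left(- \frac{1}{10}\right) = \frac{1}{2} - \frac{D}{10}$)
$d = - \frac{3}{2}$ ($d = \frac{1}{2} - 2 = - \frac{3}{2} \approx -1.5$)
$Q{\left(h \right)} = 8 + \sqrt{10}$ ($Q{\left(h \right)} = 8 + \sqrt{1 + 9} = 8 + \sqrt{10}$)
$n{\left(r \right)} = \frac{13}{2} + \sqrt{10}$ ($n{\left(r \right)} = - \frac{3}{2} + \left(8 + \sqrt{10}\right) = \frac{13}{2} + \sqrt{10}$)
$\frac{n{\left(-172 \right)}}{-849260} = \frac{\frac{13}{2} + \sqrt{10}}{-849260} = \left(\frac{13}{2} + \sqrt{10}\right) \left(- \frac{1}{849260}\right) = - \frac{13}{1698520} - \frac{\sqrt{10}}{849260}$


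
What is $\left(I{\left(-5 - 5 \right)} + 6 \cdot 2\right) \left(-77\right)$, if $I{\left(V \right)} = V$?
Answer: $-154$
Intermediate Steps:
$\left(I{\left(-5 - 5 \right)} + 6 \cdot 2\right) \left(-77\right) = \left(\left(-5 - 5\right) + 6 \cdot 2\right) \left(-77\right) = \left(\left(-5 - 5\right) + 12\right) \left(-77\right) = \left(-10 + 12\right) \left(-77\right) = 2 \left(-77\right) = -154$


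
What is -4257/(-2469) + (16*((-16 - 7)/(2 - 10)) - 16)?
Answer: 26109/823 ≈ 31.724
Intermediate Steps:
-4257/(-2469) + (16*((-16 - 7)/(2 - 10)) - 16) = -4257*(-1/2469) + (16*(-23/(-8)) - 16) = 1419/823 + (16*(-23*(-⅛)) - 16) = 1419/823 + (16*(23/8) - 16) = 1419/823 + (46 - 16) = 1419/823 + 30 = 26109/823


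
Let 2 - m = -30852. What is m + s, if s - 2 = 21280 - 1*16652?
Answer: 35484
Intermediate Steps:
m = 30854 (m = 2 - 1*(-30852) = 2 + 30852 = 30854)
s = 4630 (s = 2 + (21280 - 1*16652) = 2 + (21280 - 16652) = 2 + 4628 = 4630)
m + s = 30854 + 4630 = 35484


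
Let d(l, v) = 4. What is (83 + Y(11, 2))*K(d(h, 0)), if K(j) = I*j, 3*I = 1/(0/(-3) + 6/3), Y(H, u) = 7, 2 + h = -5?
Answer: 60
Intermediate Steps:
h = -7 (h = -2 - 5 = -7)
I = 1/6 (I = 1/(3*(0/(-3) + 6/3)) = 1/(3*(0*(-1/3) + 6*(1/3))) = 1/(3*(0 + 2)) = (1/3)/2 = (1/3)*(1/2) = 1/6 ≈ 0.16667)
K(j) = j/6
(83 + Y(11, 2))*K(d(h, 0)) = (83 + 7)*((1/6)*4) = 90*(2/3) = 60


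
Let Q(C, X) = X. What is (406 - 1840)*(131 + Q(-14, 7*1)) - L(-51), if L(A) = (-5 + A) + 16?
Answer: -197852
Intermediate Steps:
L(A) = 11 + A
(406 - 1840)*(131 + Q(-14, 7*1)) - L(-51) = (406 - 1840)*(131 + 7*1) - (11 - 51) = -1434*(131 + 7) - 1*(-40) = -1434*138 + 40 = -197892 + 40 = -197852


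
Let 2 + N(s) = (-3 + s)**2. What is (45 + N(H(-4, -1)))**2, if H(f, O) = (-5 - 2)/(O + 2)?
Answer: 20449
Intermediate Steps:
H(f, O) = -7/(2 + O)
N(s) = -2 + (-3 + s)**2
(45 + N(H(-4, -1)))**2 = (45 + (-2 + (-3 - 7/(2 - 1))**2))**2 = (45 + (-2 + (-3 - 7/1)**2))**2 = (45 + (-2 + (-3 - 7*1)**2))**2 = (45 + (-2 + (-3 - 7)**2))**2 = (45 + (-2 + (-10)**2))**2 = (45 + (-2 + 100))**2 = (45 + 98)**2 = 143**2 = 20449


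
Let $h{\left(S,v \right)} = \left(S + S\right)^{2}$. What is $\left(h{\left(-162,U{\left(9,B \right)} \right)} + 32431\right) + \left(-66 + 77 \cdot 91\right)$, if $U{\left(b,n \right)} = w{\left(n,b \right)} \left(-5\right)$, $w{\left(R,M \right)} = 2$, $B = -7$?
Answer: $144348$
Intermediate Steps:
$U{\left(b,n \right)} = -10$ ($U{\left(b,n \right)} = 2 \left(-5\right) = -10$)
$h{\left(S,v \right)} = 4 S^{2}$ ($h{\left(S,v \right)} = \left(2 S\right)^{2} = 4 S^{2}$)
$\left(h{\left(-162,U{\left(9,B \right)} \right)} + 32431\right) + \left(-66 + 77 \cdot 91\right) = \left(4 \left(-162\right)^{2} + 32431\right) + \left(-66 + 77 \cdot 91\right) = \left(4 \cdot 26244 + 32431\right) + \left(-66 + 7007\right) = \left(104976 + 32431\right) + 6941 = 137407 + 6941 = 144348$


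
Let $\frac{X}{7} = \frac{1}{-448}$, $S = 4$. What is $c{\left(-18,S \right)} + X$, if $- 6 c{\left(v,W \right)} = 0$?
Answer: $- \frac{1}{64} \approx -0.015625$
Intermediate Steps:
$c{\left(v,W \right)} = 0$ ($c{\left(v,W \right)} = \left(- \frac{1}{6}\right) 0 = 0$)
$X = - \frac{1}{64}$ ($X = \frac{7}{-448} = 7 \left(- \frac{1}{448}\right) = - \frac{1}{64} \approx -0.015625$)
$c{\left(-18,S \right)} + X = 0 - \frac{1}{64} = - \frac{1}{64}$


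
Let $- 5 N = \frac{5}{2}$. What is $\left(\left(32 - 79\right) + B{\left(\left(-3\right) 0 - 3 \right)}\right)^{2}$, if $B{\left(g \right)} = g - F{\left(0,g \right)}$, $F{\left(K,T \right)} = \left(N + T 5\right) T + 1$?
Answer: $\frac{38025}{4} \approx 9506.3$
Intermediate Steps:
$N = - \frac{1}{2}$ ($N = - \frac{5 \cdot \frac{1}{2}}{5} = \left(- \frac{1}{5}\right) \frac{5}{2} = - \frac{1}{2} \approx -0.5$)
$F{\left(K,T \right)} = 1 + T \left(- \frac{1}{2} + 5 T\right)$ ($F{\left(K,T \right)} = \left(- \frac{1}{2} + T 5\right) T + 1 = \left(- \frac{1}{2} + 5 T\right) T + 1 = T \left(- \frac{1}{2} + 5 T\right) + 1 = 1 + T \left(- \frac{1}{2} + 5 T\right)$)
$B{\left(g \right)} = -1 - 5 g^{2} + \frac{3 g}{2}$ ($B{\left(g \right)} = g - \left(1 + 5 g^{2} - \frac{g}{2}\right) = -1 - 5 g^{2} + \frac{3 g}{2}$)
$\left(\left(32 - 79\right) + B{\left(\left(-3\right) 0 - 3 \right)}\right)^{2} = \left(\left(32 - 79\right) - \left(1 + 5 \left(\left(-3\right) 0 - 3\right)^{2} - \frac{3 \left(\left(-3\right) 0 - 3\right)}{2}\right)\right)^{2} = \left(\left(32 - 79\right) - \left(1 + 5 \left(0 - 3\right)^{2} - \frac{3 \left(0 - 3\right)}{2}\right)\right)^{2} = \left(-47 - \left(\frac{11}{2} + 45\right)\right)^{2} = \left(-47 - \frac{101}{2}\right)^{2} = \left(- \frac{195}{2}\right)^{2} = \frac{38025}{4}$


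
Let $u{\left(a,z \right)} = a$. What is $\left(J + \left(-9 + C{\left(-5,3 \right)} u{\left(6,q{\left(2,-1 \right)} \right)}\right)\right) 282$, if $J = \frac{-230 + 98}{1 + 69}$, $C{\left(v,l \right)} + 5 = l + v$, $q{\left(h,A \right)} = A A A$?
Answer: $- \frac{521982}{35} \approx -14914.0$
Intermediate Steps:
$q{\left(h,A \right)} = A^{3}$ ($q{\left(h,A \right)} = A^{2} A = A^{3}$)
$C{\left(v,l \right)} = -5 + l + v$ ($C{\left(v,l \right)} = -5 + \left(l + v\right) = -5 + l + v$)
$J = - \frac{66}{35}$ ($J = - \frac{132}{70} = \left(-132\right) \frac{1}{70} = - \frac{66}{35} \approx -1.8857$)
$\left(J + \left(-9 + C{\left(-5,3 \right)} u{\left(6,q{\left(2,-1 \right)} \right)}\right)\right) 282 = \left(- \frac{66}{35} + \left(-9 + \left(-5 + 3 - 5\right) 6\right)\right) 282 = \left(- \frac{66}{35} - 51\right) 282 = \left(- \frac{1851}{35}\right) 282 = - \frac{521982}{35}$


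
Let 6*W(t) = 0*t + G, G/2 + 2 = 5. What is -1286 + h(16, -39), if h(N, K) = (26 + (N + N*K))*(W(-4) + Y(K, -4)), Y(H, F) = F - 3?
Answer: 2206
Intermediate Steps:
G = 6 (G = -4 + 2*5 = -4 + 10 = 6)
Y(H, F) = -3 + F
W(t) = 1 (W(t) = (0*t + 6)/6 = (0 + 6)/6 = (1/6)*6 = 1)
h(N, K) = -156 - 6*N - 6*K*N (h(N, K) = (26 + (N + N*K))*(1 + (-3 - 4)) = (26 + (N + K*N))*(1 - 7) = (26 + N + K*N)*(-6) = -156 - 6*N - 6*K*N)
-1286 + h(16, -39) = -1286 + (-156 - 6*16 - 6*(-39)*16) = -1286 + (-156 - 96 + 3744) = -1286 + 3492 = 2206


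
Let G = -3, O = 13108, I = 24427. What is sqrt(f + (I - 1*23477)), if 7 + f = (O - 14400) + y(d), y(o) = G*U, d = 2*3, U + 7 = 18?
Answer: I*sqrt(382) ≈ 19.545*I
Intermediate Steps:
U = 11 (U = -7 + 18 = 11)
d = 6
y(o) = -33 (y(o) = -3*11 = -33)
f = -1332 (f = -7 + ((13108 - 14400) - 33) = -7 + (-1292 - 33) = -7 - 1325 = -1332)
sqrt(f + (I - 1*23477)) = sqrt(-1332 + (24427 - 1*23477)) = sqrt(-1332 + (24427 - 23477)) = sqrt(-1332 + 950) = sqrt(-382) = I*sqrt(382)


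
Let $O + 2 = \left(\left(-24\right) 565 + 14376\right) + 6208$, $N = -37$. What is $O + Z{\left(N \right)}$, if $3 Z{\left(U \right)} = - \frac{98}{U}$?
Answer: $\frac{779540}{111} \approx 7022.9$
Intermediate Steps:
$Z{\left(U \right)} = - \frac{98}{3 U}$ ($Z{\left(U \right)} = \frac{\left(-98\right) \frac{1}{U}}{3} = - \frac{98}{3 U}$)
$O = 7022$ ($O = -2 + \left(\left(\left(-24\right) 565 + 14376\right) + 6208\right) = -2 + \left(\left(-13560 + 14376\right) + 6208\right) = -2 + \left(816 + 6208\right) = -2 + 7024 = 7022$)
$O + Z{\left(N \right)} = 7022 - \frac{98}{3 \left(-37\right)} = 7022 - - \frac{98}{111} = 7022 + \frac{98}{111} = \frac{779540}{111}$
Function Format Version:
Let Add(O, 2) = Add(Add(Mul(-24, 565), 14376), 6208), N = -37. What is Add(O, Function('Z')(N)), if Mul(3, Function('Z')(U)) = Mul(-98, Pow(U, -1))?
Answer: Rational(779540, 111) ≈ 7022.9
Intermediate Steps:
Function('Z')(U) = Mul(Rational(-98, 3), Pow(U, -1)) (Function('Z')(U) = Mul(Rational(1, 3), Mul(-98, Pow(U, -1))) = Mul(Rational(-98, 3), Pow(U, -1)))
O = 7022 (O = Add(-2, Add(Add(Mul(-24, 565), 14376), 6208)) = Add(-2, Add(Add(-13560, 14376), 6208)) = Add(-2, Add(816, 6208)) = Add(-2, 7024) = 7022)
Add(O, Function('Z')(N)) = Add(7022, Mul(Rational(-98, 3), Pow(-37, -1))) = Add(7022, Mul(Rational(-98, 3), Rational(-1, 37))) = Add(7022, Rational(98, 111)) = Rational(779540, 111)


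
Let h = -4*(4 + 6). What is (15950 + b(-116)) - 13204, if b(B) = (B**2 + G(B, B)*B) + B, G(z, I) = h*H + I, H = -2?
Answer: 20262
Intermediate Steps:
h = -40 (h = -4*10 = -40)
G(z, I) = 80 + I (G(z, I) = -40*(-2) + I = 80 + I)
b(B) = B + B**2 + B*(80 + B) (b(B) = (B**2 + (80 + B)*B) + B = (B**2 + B*(80 + B)) + B = B + B**2 + B*(80 + B))
(15950 + b(-116)) - 13204 = (15950 - 116*(81 + 2*(-116))) - 13204 = (15950 - 116*(81 - 232)) - 13204 = (15950 - 116*(-151)) - 13204 = (15950 + 17516) - 13204 = 33466 - 13204 = 20262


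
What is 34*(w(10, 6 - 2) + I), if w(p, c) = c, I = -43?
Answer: -1326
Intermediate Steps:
34*(w(10, 6 - 2) + I) = 34*((6 - 2) - 43) = 34*(4 - 43) = 34*(-39) = -1326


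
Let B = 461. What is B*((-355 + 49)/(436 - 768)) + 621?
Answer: 173619/166 ≈ 1045.9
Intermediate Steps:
B*((-355 + 49)/(436 - 768)) + 621 = 461*((-355 + 49)/(436 - 768)) + 621 = 461*(-306/(-332)) + 621 = 461*(-306*(-1/332)) + 621 = 461*(153/166) + 621 = 70533/166 + 621 = 173619/166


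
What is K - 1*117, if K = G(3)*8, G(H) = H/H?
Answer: -109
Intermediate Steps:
G(H) = 1
K = 8 (K = 1*8 = 8)
K - 1*117 = 8 - 1*117 = 8 - 117 = -109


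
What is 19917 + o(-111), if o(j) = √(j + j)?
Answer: 19917 + I*√222 ≈ 19917.0 + 14.9*I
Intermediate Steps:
o(j) = √2*√j (o(j) = √(2*j) = √2*√j)
19917 + o(-111) = 19917 + √2*√(-111) = 19917 + √2*(I*√111) = 19917 + I*√222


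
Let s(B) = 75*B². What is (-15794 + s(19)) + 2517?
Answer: 13798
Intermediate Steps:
(-15794 + s(19)) + 2517 = (-15794 + 75*19²) + 2517 = (-15794 + 75*361) + 2517 = (-15794 + 27075) + 2517 = 11281 + 2517 = 13798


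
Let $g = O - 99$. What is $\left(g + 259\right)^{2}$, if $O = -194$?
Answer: $1156$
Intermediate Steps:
$g = -293$ ($g = -194 - 99 = -293$)
$\left(g + 259\right)^{2} = \left(-293 + 259\right)^{2} = \left(-34\right)^{2} = 1156$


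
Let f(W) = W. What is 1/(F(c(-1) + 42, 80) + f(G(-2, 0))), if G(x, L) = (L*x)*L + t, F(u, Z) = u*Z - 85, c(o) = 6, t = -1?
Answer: 1/3754 ≈ 0.00026638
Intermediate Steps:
F(u, Z) = -85 + Z*u (F(u, Z) = Z*u - 85 = -85 + Z*u)
G(x, L) = -1 + x*L² (G(x, L) = (L*x)*L - 1 = x*L² - 1 = -1 + x*L²)
1/(F(c(-1) + 42, 80) + f(G(-2, 0))) = 1/((-85 + 80*(6 + 42)) + (-1 - 2*0²)) = 1/((-85 + 80*48) + (-1 - 2*0)) = 1/((-85 + 3840) + (-1 + 0)) = 1/(3755 - 1) = 1/3754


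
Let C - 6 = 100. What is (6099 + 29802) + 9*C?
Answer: 36855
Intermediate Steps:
C = 106 (C = 6 + 100 = 106)
(6099 + 29802) + 9*C = (6099 + 29802) + 9*106 = 35901 + 954 = 36855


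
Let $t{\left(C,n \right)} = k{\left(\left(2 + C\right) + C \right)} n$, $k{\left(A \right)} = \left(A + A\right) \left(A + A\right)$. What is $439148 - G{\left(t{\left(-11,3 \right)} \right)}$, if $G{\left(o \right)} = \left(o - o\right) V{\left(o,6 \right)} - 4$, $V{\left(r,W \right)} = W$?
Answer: $439152$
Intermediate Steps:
$k{\left(A \right)} = 4 A^{2}$ ($k{\left(A \right)} = 2 A 2 A = 4 A^{2}$)
$t{\left(C,n \right)} = 4 n \left(2 + 2 C\right)^{2}$ ($t{\left(C,n \right)} = 4 \left(\left(2 + C\right) + C\right)^{2} n = 4 \left(2 + 2 C\right)^{2} n = 4 n \left(2 + 2 C\right)^{2}$)
$G{\left(o \right)} = -4$ ($G{\left(o \right)} = \left(o - o\right) 6 - 4 = 0 \cdot 6 - 4 = 0 - 4 = -4$)
$439148 - G{\left(t{\left(-11,3 \right)} \right)} = 439148 - -4 = 439148 + 4 = 439152$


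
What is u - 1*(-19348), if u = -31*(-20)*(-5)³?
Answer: -58152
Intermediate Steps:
u = -77500 (u = 620*(-125) = -77500)
u - 1*(-19348) = -77500 - 1*(-19348) = -77500 + 19348 = -58152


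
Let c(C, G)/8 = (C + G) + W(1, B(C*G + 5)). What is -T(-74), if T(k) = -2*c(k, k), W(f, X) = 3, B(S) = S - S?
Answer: -2320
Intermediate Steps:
B(S) = 0
c(C, G) = 24 + 8*C + 8*G (c(C, G) = 8*((C + G) + 3) = 8*(3 + C + G) = 24 + 8*C + 8*G)
T(k) = -48 - 32*k (T(k) = -2*(24 + 8*k + 8*k) = -2*(24 + 16*k) = -48 - 32*k)
-T(-74) = -(-48 - 32*(-74)) = -(-48 + 2368) = -1*2320 = -2320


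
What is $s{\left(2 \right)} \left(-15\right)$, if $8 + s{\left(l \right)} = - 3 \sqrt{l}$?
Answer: $120 + 45 \sqrt{2} \approx 183.64$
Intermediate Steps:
$s{\left(l \right)} = -8 - 3 \sqrt{l}$
$s{\left(2 \right)} \left(-15\right) = \left(-8 - 3 \sqrt{2}\right) \left(-15\right) = 120 + 45 \sqrt{2}$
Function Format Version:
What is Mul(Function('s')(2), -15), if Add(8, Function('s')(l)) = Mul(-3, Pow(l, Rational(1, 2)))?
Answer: Add(120, Mul(45, Pow(2, Rational(1, 2)))) ≈ 183.64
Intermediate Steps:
Function('s')(l) = Add(-8, Mul(-3, Pow(l, Rational(1, 2))))
Mul(Function('s')(2), -15) = Mul(Add(-8, Mul(-3, Pow(2, Rational(1, 2)))), -15) = Add(120, Mul(45, Pow(2, Rational(1, 2))))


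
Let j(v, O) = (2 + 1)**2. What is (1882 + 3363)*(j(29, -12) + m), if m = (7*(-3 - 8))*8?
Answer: -3183715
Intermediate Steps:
m = -616 (m = (7*(-11))*8 = -77*8 = -616)
j(v, O) = 9 (j(v, O) = 3**2 = 9)
(1882 + 3363)*(j(29, -12) + m) = (1882 + 3363)*(9 - 616) = 5245*(-607) = -3183715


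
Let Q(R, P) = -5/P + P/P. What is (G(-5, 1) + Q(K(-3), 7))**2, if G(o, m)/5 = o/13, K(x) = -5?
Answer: 22201/8281 ≈ 2.6810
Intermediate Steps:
Q(R, P) = 1 - 5/P (Q(R, P) = -5/P + 1 = 1 - 5/P)
G(o, m) = 5*o/13 (G(o, m) = 5*(o/13) = 5*o/13)
(G(-5, 1) + Q(K(-3), 7))**2 = ((5/13)*(-5) + (-5 + 7)/7)**2 = (-25/13 + (1/7)*2)**2 = (-25/13 + 2/7)**2 = (-149/91)**2 = 22201/8281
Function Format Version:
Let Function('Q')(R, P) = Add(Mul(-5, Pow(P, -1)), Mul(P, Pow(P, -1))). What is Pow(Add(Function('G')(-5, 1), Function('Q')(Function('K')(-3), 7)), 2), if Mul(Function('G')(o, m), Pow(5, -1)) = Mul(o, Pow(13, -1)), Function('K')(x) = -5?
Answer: Rational(22201, 8281) ≈ 2.6810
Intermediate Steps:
Function('Q')(R, P) = Add(1, Mul(-5, Pow(P, -1))) (Function('Q')(R, P) = Add(Mul(-5, Pow(P, -1)), 1) = Add(1, Mul(-5, Pow(P, -1))))
Function('G')(o, m) = Mul(Rational(5, 13), o) (Function('G')(o, m) = Mul(5, Mul(o, Pow(13, -1))) = Mul(5, Mul(o, Rational(1, 13))) = Mul(5, Mul(Rational(1, 13), o)) = Mul(Rational(5, 13), o))
Pow(Add(Function('G')(-5, 1), Function('Q')(Function('K')(-3), 7)), 2) = Pow(Add(Mul(Rational(5, 13), -5), Mul(Pow(7, -1), Add(-5, 7))), 2) = Pow(Add(Rational(-25, 13), Mul(Rational(1, 7), 2)), 2) = Pow(Add(Rational(-25, 13), Rational(2, 7)), 2) = Pow(Rational(-149, 91), 2) = Rational(22201, 8281)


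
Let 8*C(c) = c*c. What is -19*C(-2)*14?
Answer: -133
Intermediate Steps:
C(c) = c²/8 (C(c) = (c*c)/8 = c²/8)
-19*C(-2)*14 = -19*(-2)²/8*14 = -19*4/8*14 = -19*½*14 = -19/2*14 = -133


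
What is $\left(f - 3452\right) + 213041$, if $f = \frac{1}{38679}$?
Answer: $\frac{8106692932}{38679} \approx 2.0959 \cdot 10^{5}$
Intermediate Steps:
$f = \frac{1}{38679} \approx 2.5854 \cdot 10^{-5}$
$\left(f - 3452\right) + 213041 = \left(\frac{1}{38679} - 3452\right) + 213041 = - \frac{133519907}{38679} + 213041 = \frac{8106692932}{38679}$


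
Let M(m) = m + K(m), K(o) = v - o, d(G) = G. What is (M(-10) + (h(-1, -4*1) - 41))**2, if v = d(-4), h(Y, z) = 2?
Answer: 1849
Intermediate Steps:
v = -4
K(o) = -4 - o
M(m) = -4 (M(m) = m + (-4 - m) = -4)
(M(-10) + (h(-1, -4*1) - 41))**2 = (-4 + (2 - 41))**2 = (-4 - 39)**2 = (-43)**2 = 1849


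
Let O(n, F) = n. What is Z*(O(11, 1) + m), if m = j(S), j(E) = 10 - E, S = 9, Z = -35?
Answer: -420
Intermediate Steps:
m = 1 (m = 10 - 1*9 = 10 - 9 = 1)
Z*(O(11, 1) + m) = -35*(11 + 1) = -35*12 = -420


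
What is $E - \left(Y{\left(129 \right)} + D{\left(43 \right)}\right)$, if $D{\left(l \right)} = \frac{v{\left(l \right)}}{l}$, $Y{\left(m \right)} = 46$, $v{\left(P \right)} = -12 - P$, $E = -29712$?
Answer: $- \frac{1279539}{43} \approx -29757.0$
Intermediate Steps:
$D{\left(l \right)} = \frac{-12 - l}{l}$
$E - \left(Y{\left(129 \right)} + D{\left(43 \right)}\right) = -29712 - \left(46 + \frac{-12 - 43}{43}\right) = -29712 - \left(46 + \frac{1}{43} \left(-55\right)\right) = -29712 - \left(46 - \frac{55}{43}\right) = -29712 - \frac{1923}{43} = - \frac{1279539}{43}$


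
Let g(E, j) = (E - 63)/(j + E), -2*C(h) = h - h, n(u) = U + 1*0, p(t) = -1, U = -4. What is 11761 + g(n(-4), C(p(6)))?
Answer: 47111/4 ≈ 11778.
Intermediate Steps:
n(u) = -4 (n(u) = -4 + 1*0 = -4 + 0 = -4)
C(h) = 0 (C(h) = -(h - h)/2 = -½*0 = 0)
g(E, j) = (-63 + E)/(E + j)
11761 + g(n(-4), C(p(6))) = 11761 + (-63 - 4)/(-4 + 0) = 11761 - 67/(-4) = 11761 - ¼*(-67) = 11761 + 67/4 = 47111/4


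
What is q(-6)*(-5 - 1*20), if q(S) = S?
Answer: 150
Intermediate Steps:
q(-6)*(-5 - 1*20) = -6*(-5 - 1*20) = -6*(-5 - 20) = -6*(-25) = 150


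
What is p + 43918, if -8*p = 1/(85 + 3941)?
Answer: 1414510943/32208 ≈ 43918.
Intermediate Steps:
p = -1/32208 (p = -1/(8*(85 + 3941)) = -⅛/4026 = -⅛*1/4026 = -1/32208 ≈ -3.1048e-5)
p + 43918 = -1/32208 + 43918 = 1414510943/32208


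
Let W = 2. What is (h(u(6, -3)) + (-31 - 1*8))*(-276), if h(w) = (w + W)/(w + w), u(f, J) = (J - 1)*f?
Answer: 21275/2 ≈ 10638.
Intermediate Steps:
u(f, J) = f*(-1 + J) (u(f, J) = (-1 + J)*f = f*(-1 + J))
h(w) = (2 + w)/(2*w) (h(w) = (w + 2)/(w + w) = (2 + w)/((2*w)) = (2 + w)*(1/(2*w)) = (2 + w)/(2*w))
(h(u(6, -3)) + (-31 - 1*8))*(-276) = ((2 + 6*(-1 - 3))/(2*((6*(-1 - 3)))) + (-31 - 1*8))*(-276) = ((2 + 6*(-4))/(2*((6*(-4)))) + (-31 - 8))*(-276) = ((½)*(2 - 24)/(-24) - 39)*(-276) = ((½)*(-1/24)*(-22) - 39)*(-276) = (11/24 - 39)*(-276) = -925/24*(-276) = 21275/2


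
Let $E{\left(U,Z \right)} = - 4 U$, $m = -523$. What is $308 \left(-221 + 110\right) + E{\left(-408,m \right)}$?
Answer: $-32556$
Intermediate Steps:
$308 \left(-221 + 110\right) + E{\left(-408,m \right)} = 308 \left(-221 + 110\right) - -1632 = 308 \left(-111\right) + 1632 = -34188 + 1632 = -32556$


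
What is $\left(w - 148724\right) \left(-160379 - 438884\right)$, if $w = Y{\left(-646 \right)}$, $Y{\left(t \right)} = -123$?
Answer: $89198499761$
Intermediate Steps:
$w = -123$
$\left(w - 148724\right) \left(-160379 - 438884\right) = \left(-123 - 148724\right) \left(-160379 - 438884\right) = \left(-148847\right) \left(-599263\right) = 89198499761$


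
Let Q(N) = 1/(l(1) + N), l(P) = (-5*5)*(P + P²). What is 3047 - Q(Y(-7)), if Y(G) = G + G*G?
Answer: 24377/8 ≈ 3047.1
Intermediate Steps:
l(P) = -25*P - 25*P² (l(P) = -25*(P + P²) = -25*P - 25*P²)
Y(G) = G + G²
Q(N) = 1/(-50 + N) (Q(N) = 1/(-25*1*(1 + 1) + N) = 1/(-25*1*2 + N) = 1/(-50 + N))
3047 - Q(Y(-7)) = 3047 - 1/(-50 - 7*(1 - 7)) = 3047 - 1/(-50 - 7*(-6)) = 3047 - 1/(-50 + 42) = 3047 - 1/(-8) = 3047 - 1*(-⅛) = 3047 + ⅛ = 24377/8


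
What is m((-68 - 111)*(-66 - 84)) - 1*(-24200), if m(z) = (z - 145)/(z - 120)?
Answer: 129378541/5346 ≈ 24201.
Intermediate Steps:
m(z) = (-145 + z)/(-120 + z)
m((-68 - 111)*(-66 - 84)) - 1*(-24200) = (-145 + (-68 - 111)*(-66 - 84))/(-120 + (-68 - 111)*(-66 - 84)) - 1*(-24200) = (-145 - 179*(-150))/(-120 - 179*(-150)) + 24200 = (-145 + 26850)/(-120 + 26850) + 24200 = 26705/26730 + 24200 = (1/26730)*26705 + 24200 = 5341/5346 + 24200 = 129378541/5346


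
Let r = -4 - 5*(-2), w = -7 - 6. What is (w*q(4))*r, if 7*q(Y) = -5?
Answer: 390/7 ≈ 55.714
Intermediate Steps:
q(Y) = -5/7 (q(Y) = (⅐)*(-5) = -5/7)
w = -13
r = 6 (r = -4 + 10 = 6)
(w*q(4))*r = -13*(-5/7)*6 = (65/7)*6 = 390/7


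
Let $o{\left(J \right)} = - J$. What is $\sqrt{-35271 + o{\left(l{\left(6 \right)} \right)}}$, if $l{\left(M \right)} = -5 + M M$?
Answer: $i \sqrt{35302} \approx 187.89 i$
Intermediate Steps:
$l{\left(M \right)} = -5 + M^{2}$
$\sqrt{-35271 + o{\left(l{\left(6 \right)} \right)}} = \sqrt{-35271 - \left(-5 + 6^{2}\right)} = \sqrt{-35271 - \left(-5 + 36\right)} = \sqrt{-35271 - 31} = \sqrt{-35302} = i \sqrt{35302}$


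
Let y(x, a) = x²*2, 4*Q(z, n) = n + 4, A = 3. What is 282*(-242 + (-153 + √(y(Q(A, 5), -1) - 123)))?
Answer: -111390 + 141*I*√1806/2 ≈ -1.1139e+5 + 2996.0*I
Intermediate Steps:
Q(z, n) = 1 + n/4 (Q(z, n) = (n + 4)/4 = (4 + n)/4 = 1 + n/4)
y(x, a) = 2*x²
282*(-242 + (-153 + √(y(Q(A, 5), -1) - 123))) = 282*(-242 + (-153 + √(2*(1 + (¼)*5)² - 123))) = 282*(-242 + (-153 + √(2*(1 + 5/4)² - 123))) = 282*(-242 + (-153 + √(2*(9/4)² - 123))) = 282*(-242 + (-153 + √(2*(81/16) - 123))) = 282*(-242 + (-153 + √(81/8 - 123))) = 282*(-242 + (-153 + √(-903/8))) = 282*(-242 + (-153 + I*√1806/4)) = 282*(-395 + I*√1806/4) = -111390 + 141*I*√1806/2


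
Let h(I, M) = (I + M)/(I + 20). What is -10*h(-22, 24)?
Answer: 10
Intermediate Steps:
h(I, M) = (I + M)/(20 + I)
-10*h(-22, 24) = -10*(-22 + 24)/(20 - 22) = -10*2/(-2) = -(-5)*2 = -10*(-1) = 10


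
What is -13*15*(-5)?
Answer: 975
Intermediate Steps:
-13*15*(-5) = -195*(-5) = 975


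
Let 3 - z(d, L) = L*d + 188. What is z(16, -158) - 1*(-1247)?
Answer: 3590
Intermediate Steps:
z(d, L) = -185 - L*d (z(d, L) = 3 - (L*d + 188) = 3 - (188 + L*d) = 3 + (-188 - L*d) = -185 - L*d)
z(16, -158) - 1*(-1247) = (-185 - 1*(-158)*16) - 1*(-1247) = (-185 + 2528) + 1247 = 2343 + 1247 = 3590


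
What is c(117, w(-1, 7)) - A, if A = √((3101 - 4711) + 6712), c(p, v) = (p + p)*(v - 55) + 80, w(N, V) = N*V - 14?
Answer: -17704 - √5102 ≈ -17775.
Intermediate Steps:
w(N, V) = -14 + N*V
c(p, v) = 80 + 2*p*(-55 + v) (c(p, v) = (2*p)*(-55 + v) + 80 = 2*p*(-55 + v) + 80 = 80 + 2*p*(-55 + v))
A = √5102 (A = √(-1610 + 6712) = √5102 ≈ 71.428)
c(117, w(-1, 7)) - A = (80 - 110*117 + 2*117*(-14 - 1*7)) - √5102 = (80 - 12870 + 2*117*(-14 - 7)) - √5102 = (80 - 12870 + 2*117*(-21)) - √5102 = (80 - 12870 - 4914) - √5102 = -17704 - √5102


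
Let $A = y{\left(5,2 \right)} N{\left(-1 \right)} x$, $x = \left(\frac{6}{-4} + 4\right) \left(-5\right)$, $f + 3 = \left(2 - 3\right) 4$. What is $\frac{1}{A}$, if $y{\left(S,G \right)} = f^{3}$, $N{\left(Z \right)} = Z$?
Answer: $- \frac{2}{8575} \approx -0.00023324$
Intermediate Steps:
$f = -7$ ($f = -3 + \left(2 - 3\right) 4 = -3 - 4 = -7$)
$x = - \frac{25}{2}$ ($x = \left(6 \left(- \frac{1}{4}\right) + 4\right) \left(-5\right) = \left(- \frac{3}{2} + 4\right) \left(-5\right) = \frac{5}{2} \left(-5\right) = - \frac{25}{2} \approx -12.5$)
$y{\left(S,G \right)} = -343$ ($y{\left(S,G \right)} = \left(-7\right)^{3} = -343$)
$A = - \frac{8575}{2}$ ($A = \left(-343\right) \left(-1\right) \left(- \frac{25}{2}\right) = 343 \left(- \frac{25}{2}\right) = - \frac{8575}{2} \approx -4287.5$)
$\frac{1}{A} = \frac{1}{- \frac{8575}{2}} = - \frac{2}{8575}$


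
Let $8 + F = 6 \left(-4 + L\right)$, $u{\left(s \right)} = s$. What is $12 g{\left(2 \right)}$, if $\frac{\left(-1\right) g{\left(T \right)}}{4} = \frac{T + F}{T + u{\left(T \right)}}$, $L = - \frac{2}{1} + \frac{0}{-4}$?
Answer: $504$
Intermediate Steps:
$L = -2$ ($L = \left(-2\right) 1 + 0 \left(- \frac{1}{4}\right) = -2 + 0 = -2$)
$F = -44$ ($F = -8 + 6 \left(-4 - 2\right) = -8 + 6 \left(-6\right) = -8 - 36 = -44$)
$g{\left(T \right)} = - \frac{2 \left(-44 + T\right)}{T}$ ($g{\left(T \right)} = - 4 \frac{T - 44}{T + T} = - 4 \frac{-44 + T}{2 T} = - \frac{2 \left(-44 + T\right)}{T}$)
$12 g{\left(2 \right)} = 12 \left(-2 + \frac{88}{2}\right) = 12 \left(-2 + 88 \cdot \frac{1}{2}\right) = 12 \left(-2 + 44\right) = 12 \cdot 42 = 504$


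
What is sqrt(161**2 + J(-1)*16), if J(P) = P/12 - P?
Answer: sqrt(233421)/3 ≈ 161.05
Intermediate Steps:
J(P) = -11*P/12 (J(P) = P*(1/12) - P = P/12 - P = -11*P/12)
sqrt(161**2 + J(-1)*16) = sqrt(161**2 - 11/12*(-1)*16) = sqrt(25921 + (11/12)*16) = sqrt(25921 + 44/3) = sqrt(77807/3) = sqrt(233421)/3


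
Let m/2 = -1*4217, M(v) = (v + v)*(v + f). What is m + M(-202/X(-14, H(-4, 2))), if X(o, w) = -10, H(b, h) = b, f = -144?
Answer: -335888/25 ≈ -13436.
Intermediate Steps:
M(v) = 2*v*(-144 + v) (M(v) = (v + v)*(v - 144) = (2*v)*(-144 + v) = 2*v*(-144 + v))
m = -8434 (m = 2*(-1*4217) = 2*(-4217) = -8434)
m + M(-202/X(-14, H(-4, 2))) = -8434 + 2*(-202/(-10))*(-144 - 202/(-10)) = -8434 + 2*(-202*(-⅒))*(-144 - 202*(-⅒)) = -8434 + 2*(101/5)*(-144 + 101/5) = -8434 + 2*(101/5)*(-619/5) = -8434 - 125038/25 = -335888/25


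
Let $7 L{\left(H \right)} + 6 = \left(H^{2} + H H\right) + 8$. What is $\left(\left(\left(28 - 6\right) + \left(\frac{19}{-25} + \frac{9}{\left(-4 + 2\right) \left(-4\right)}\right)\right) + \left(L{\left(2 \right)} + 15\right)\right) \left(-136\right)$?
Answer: $- \frac{923287}{175} \approx -5275.9$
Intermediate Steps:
$L{\left(H \right)} = \frac{2}{7} + \frac{2 H^{2}}{7}$ ($L{\left(H \right)} = - \frac{6}{7} + \frac{\left(H^{2} + H H\right) + 8}{7} = - \frac{6}{7} + \frac{\left(H^{2} + H^{2}\right) + 8}{7} = - \frac{6}{7} + \frac{2 H^{2} + 8}{7} = - \frac{6}{7} + \frac{8 + 2 H^{2}}{7} = - \frac{6}{7} + \left(\frac{8}{7} + \frac{2 H^{2}}{7}\right) = \frac{2}{7} + \frac{2 H^{2}}{7}$)
$\left(\left(\left(28 - 6\right) + \left(\frac{19}{-25} + \frac{9}{\left(-4 + 2\right) \left(-4\right)}\right)\right) + \left(L{\left(2 \right)} + 15\right)\right) \left(-136\right) = \left(\left(\left(28 - 6\right) + \left(\frac{19}{-25} + \frac{9}{\left(-4 + 2\right) \left(-4\right)}\right)\right) + \left(\left(\frac{2}{7} + \frac{2 \cdot 2^{2}}{7}\right) + 15\right)\right) \left(-136\right) = \left(\left(22 + \left(19 \left(- \frac{1}{25}\right) + \frac{9}{\left(-2\right) \left(-4\right)}\right)\right) + \left(\left(\frac{2}{7} + \frac{2}{7} \cdot 4\right) + 15\right)\right) \left(-136\right) = \left(\left(22 - \left(\frac{19}{25} - \frac{9}{8}\right)\right) + \left(\left(\frac{2}{7} + \frac{8}{7}\right) + 15\right)\right) \left(-136\right) = \left(\left(22 + \left(- \frac{19}{25} + 9 \cdot \frac{1}{8}\right)\right) + \left(\frac{10}{7} + 15\right)\right) \left(-136\right) = \left(\left(22 + \left(- \frac{19}{25} + \frac{9}{8}\right)\right) + \frac{115}{7}\right) \left(-136\right) = \left(\left(22 + \frac{73}{200}\right) + \frac{115}{7}\right) \left(-136\right) = \left(\frac{4473}{200} + \frac{115}{7}\right) \left(-136\right) = \frac{54311}{1400} \left(-136\right) = - \frac{923287}{175}$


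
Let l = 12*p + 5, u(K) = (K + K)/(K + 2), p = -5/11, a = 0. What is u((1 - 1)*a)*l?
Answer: 0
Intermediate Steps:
p = -5/11 (p = -5*1/11 = -5/11 ≈ -0.45455)
u(K) = 2*K/(2 + K) (u(K) = (2*K)/(2 + K) = 2*K/(2 + K))
l = -5/11 (l = 12*(-5/11) + 5 = -60/11 + 5 = -5/11 ≈ -0.45455)
u((1 - 1)*a)*l = (2*((1 - 1)*0)/(2 + (1 - 1)*0))*(-5/11) = (2*(0*0)/(2 + 0*0))*(-5/11) = (2*0/(2 + 0))*(-5/11) = (2*0/2)*(-5/11) = (2*0*(½))*(-5/11) = 0*(-5/11) = 0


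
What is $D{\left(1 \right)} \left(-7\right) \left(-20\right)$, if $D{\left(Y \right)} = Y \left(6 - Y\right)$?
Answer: $700$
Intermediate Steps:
$D{\left(1 \right)} \left(-7\right) \left(-20\right) = 1 \left(6 - 1\right) \left(-7\right) \left(-20\right) = 1 \cdot 5 \left(-7\right) \left(-20\right) = 5 \left(-7\right) \left(-20\right) = \left(-35\right) \left(-20\right) = 700$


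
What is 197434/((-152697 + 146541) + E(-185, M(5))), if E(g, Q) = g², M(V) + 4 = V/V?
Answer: 197434/28069 ≈ 7.0339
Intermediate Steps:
M(V) = -3 (M(V) = -4 + V/V = -4 + 1 = -3)
197434/((-152697 + 146541) + E(-185, M(5))) = 197434/((-152697 + 146541) + (-185)²) = 197434/(-6156 + 34225) = 197434/28069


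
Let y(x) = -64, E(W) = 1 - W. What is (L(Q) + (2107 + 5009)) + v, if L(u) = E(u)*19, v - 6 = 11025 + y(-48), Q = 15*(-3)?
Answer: 18957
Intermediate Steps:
Q = -45
v = 10967 (v = 6 + (11025 - 64) = 6 + 10961 = 10967)
L(u) = 19 - 19*u (L(u) = (1 - u)*19 = 19 - 19*u)
(L(Q) + (2107 + 5009)) + v = ((19 - 19*(-45)) + (2107 + 5009)) + 10967 = ((19 + 855) + 7116) + 10967 = (874 + 7116) + 10967 = 7990 + 10967 = 18957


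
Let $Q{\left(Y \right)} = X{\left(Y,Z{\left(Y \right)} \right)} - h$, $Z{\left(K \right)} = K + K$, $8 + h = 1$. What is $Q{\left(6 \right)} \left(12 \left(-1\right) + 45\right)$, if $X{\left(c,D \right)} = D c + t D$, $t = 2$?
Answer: $3399$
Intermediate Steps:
$h = -7$ ($h = -8 + 1 = -7$)
$Z{\left(K \right)} = 2 K$
$X{\left(c,D \right)} = 2 D + D c$ ($X{\left(c,D \right)} = D c + 2 D = 2 D + D c$)
$Q{\left(Y \right)} = 7 + 2 Y \left(2 + Y\right)$ ($Q{\left(Y \right)} = 2 Y \left(2 + Y\right) - -7 = 2 Y \left(2 + Y\right) + 7 = 7 + 2 Y \left(2 + Y\right)$)
$Q{\left(6 \right)} \left(12 \left(-1\right) + 45\right) = \left(7 + 2 \cdot 6 \left(2 + 6\right)\right) \left(12 \left(-1\right) + 45\right) = \left(7 + 2 \cdot 6 \cdot 8\right) \left(-12 + 45\right) = \left(7 + 96\right) 33 = 103 \cdot 33 = 3399$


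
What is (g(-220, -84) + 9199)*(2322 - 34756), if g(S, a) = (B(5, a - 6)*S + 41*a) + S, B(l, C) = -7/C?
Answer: -1610704874/9 ≈ -1.7897e+8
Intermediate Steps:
g(S, a) = S + 41*a - 7*S/(-6 + a) (g(S, a) = ((-7/(a - 6))*S + 41*a) + S = ((-7/(-6 + a))*S + 41*a) + S = (-7*S/(-6 + a) + 41*a) + S = (41*a - 7*S/(-6 + a)) + S = S + 41*a - 7*S/(-6 + a))
(g(-220, -84) + 9199)*(2322 - 34756) = ((-7*(-220) + (-6 - 84)*(-220 + 41*(-84)))/(-6 - 84) + 9199)*(2322 - 34756) = ((1540 - 90*(-220 - 3444))/(-90) + 9199)*(-32434) = (-(1540 - 90*(-3664))/90 + 9199)*(-32434) = (-(1540 + 329760)/90 + 9199)*(-32434) = (-1/90*331300 + 9199)*(-32434) = (-33130/9 + 9199)*(-32434) = (49661/9)*(-32434) = -1610704874/9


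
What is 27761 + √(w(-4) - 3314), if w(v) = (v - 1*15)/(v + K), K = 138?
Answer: 27761 + I*√59508730/134 ≈ 27761.0 + 57.569*I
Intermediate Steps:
w(v) = (-15 + v)/(138 + v) (w(v) = (v - 1*15)/(v + 138) = (v - 15)/(138 + v) = (-15 + v)/(138 + v))
27761 + √(w(-4) - 3314) = 27761 + √((-15 - 4)/(138 - 4) - 3314) = 27761 + √(-19/134 - 3314) = 27761 + √(-444095/134) = 27761 + I*√59508730/134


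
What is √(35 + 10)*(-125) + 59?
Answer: 59 - 375*√5 ≈ -779.53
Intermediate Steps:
√(35 + 10)*(-125) + 59 = √45*(-125) + 59 = (3*√5)*(-125) + 59 = -375*√5 + 59 = 59 - 375*√5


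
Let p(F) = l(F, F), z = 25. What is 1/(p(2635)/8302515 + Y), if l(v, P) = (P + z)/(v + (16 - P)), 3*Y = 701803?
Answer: 6642012/1553794649345 ≈ 4.2747e-6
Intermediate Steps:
Y = 701803/3 (Y = (⅓)*701803 = 701803/3 ≈ 2.3393e+5)
l(v, P) = (25 + P)/(16 + v - P) (l(v, P) = (P + 25)/(v + (16 - P)) = (25 + P)/(16 + v - P))
p(F) = 25/16 + F/16 (p(F) = (25 + F)/(16 + F - F) = (25 + F)/16 = 25/16 + F/16)
1/(p(2635)/8302515 + Y) = 1/((25/16 + (1/16)*2635)/8302515 + 701803/3) = 1/((25/16 + 2635/16)*(1/8302515) + 701803/3) = 1/((665/4)*(1/8302515) + 701803/3) = 1/(133/6642012 + 701803/3) = 1/(1553794649345/6642012) = 6642012/1553794649345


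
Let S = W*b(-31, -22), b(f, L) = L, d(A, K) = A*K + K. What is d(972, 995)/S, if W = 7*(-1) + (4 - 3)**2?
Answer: 968135/132 ≈ 7334.4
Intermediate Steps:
d(A, K) = K + A*K
W = -6 (W = -7 + 1**2 = -7 + 1 = -6)
S = 132 (S = -6*(-22) = 132)
d(972, 995)/S = (995*(1 + 972))/132 = (995*973)*(1/132) = 968135*(1/132) = 968135/132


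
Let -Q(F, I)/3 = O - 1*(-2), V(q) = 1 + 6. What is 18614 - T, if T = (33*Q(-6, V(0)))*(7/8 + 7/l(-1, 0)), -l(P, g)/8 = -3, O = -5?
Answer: 36535/2 ≈ 18268.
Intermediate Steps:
V(q) = 7
l(P, g) = 24 (l(P, g) = -8*(-3) = 24)
Q(F, I) = 9 (Q(F, I) = -3*(-5 - 1*(-2)) = -3*(-5 + 2) = -3*(-3) = 9)
T = 693/2 (T = (33*9)*(7/8 + 7/24) = 297*(7*(⅛) + 7*(1/24)) = 297*(7/8 + 7/24) = 297*(7/6) = 693/2 ≈ 346.50)
18614 - T = 18614 - 1*693/2 = 18614 - 693/2 = 36535/2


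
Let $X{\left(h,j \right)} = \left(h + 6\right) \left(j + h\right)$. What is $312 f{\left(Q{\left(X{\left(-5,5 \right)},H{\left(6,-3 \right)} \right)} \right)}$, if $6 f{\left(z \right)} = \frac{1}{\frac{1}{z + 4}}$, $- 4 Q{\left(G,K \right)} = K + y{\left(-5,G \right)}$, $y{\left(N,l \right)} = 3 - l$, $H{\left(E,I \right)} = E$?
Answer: $91$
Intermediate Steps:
$X{\left(h,j \right)} = \left(6 + h\right) \left(h + j\right)$
$Q{\left(G,K \right)} = - \frac{3}{4} - \frac{K}{4} + \frac{G}{4}$ ($Q{\left(G,K \right)} = - \frac{K - \left(-3 + G\right)}{4} = - \frac{3 + K - G}{4} = - \frac{3}{4} - \frac{K}{4} + \frac{G}{4}$)
$f{\left(z \right)} = \frac{2}{3} + \frac{z}{6}$ ($f{\left(z \right)} = \frac{1}{6 \frac{1}{z + 4}} = \frac{1}{6 \frac{1}{4 + z}} = \frac{4 + z}{6} = \frac{2}{3} + \frac{z}{6}$)
$312 f{\left(Q{\left(X{\left(-5,5 \right)},H{\left(6,-3 \right)} \right)} \right)} = 312 \left(\frac{2}{3} + \frac{- \frac{3}{4} - \frac{3}{2} + \frac{\left(-5\right)^{2} + 6 \left(-5\right) + 6 \cdot 5 - 25}{4}}{6}\right) = 312 \left(\frac{2}{3} + \frac{- \frac{3}{4} - \frac{3}{2} + \frac{25 - 30 + 30 - 25}{4}}{6}\right) = 312 \left(\frac{2}{3} + \frac{- \frac{3}{4} - \frac{3}{2} + \frac{1}{4} \cdot 0}{6}\right) = 312 \left(\frac{2}{3} + \frac{- \frac{3}{4} - \frac{3}{2} + 0}{6}\right) = 312 \left(\frac{2}{3} + \frac{1}{6} \left(- \frac{9}{4}\right)\right) = 312 \left(\frac{2}{3} - \frac{3}{8}\right) = 312 \cdot \frac{7}{24} = 91$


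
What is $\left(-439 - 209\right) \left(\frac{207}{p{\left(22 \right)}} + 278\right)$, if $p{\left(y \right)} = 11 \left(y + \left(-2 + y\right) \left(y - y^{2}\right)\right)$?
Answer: $- \frac{9133053588}{50699} \approx -1.8014 \cdot 10^{5}$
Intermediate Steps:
$p{\left(y \right)} = 11 y + 11 \left(-2 + y\right) \left(y - y^{2}\right)$
$\left(-439 - 209\right) \left(\frac{207}{p{\left(22 \right)}} + 278\right) = \left(-439 - 209\right) \left(\frac{207}{11 \cdot 22 \left(-1 - 22^{2} + 3 \cdot 22\right)} + 278\right) = - 648 \left(\frac{207}{11 \cdot 22 \left(-1 - 484 + 66\right)} + 278\right) = - 648 \left(\frac{207}{11 \cdot 22 \left(-419\right)} + 278\right) = - 648 \left(\frac{207}{-101398} + 278\right) = - 648 \left(207 \left(- \frac{1}{101398}\right) + 278\right) = - 648 \left(- \frac{207}{101398} + 278\right) = \left(-648\right) \frac{28188437}{101398} = - \frac{9133053588}{50699}$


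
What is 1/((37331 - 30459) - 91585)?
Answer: -1/84713 ≈ -1.1805e-5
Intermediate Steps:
1/((37331 - 30459) - 91585) = 1/(6872 - 91585) = 1/(-84713) = -1/84713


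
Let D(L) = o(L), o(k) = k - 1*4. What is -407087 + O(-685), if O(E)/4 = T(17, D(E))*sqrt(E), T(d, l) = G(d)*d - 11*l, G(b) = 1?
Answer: -407087 + 30384*I*sqrt(685) ≈ -4.0709e+5 + 7.9523e+5*I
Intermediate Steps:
o(k) = -4 + k (o(k) = k - 4 = -4 + k)
D(L) = -4 + L
T(d, l) = d - 11*l (T(d, l) = 1*d - 11*l = d - 11*l)
O(E) = 4*sqrt(E)*(61 - 11*E) (O(E) = 4*((17 - 11*(-4 + E))*sqrt(E)) = 4*((17 + (44 - 11*E))*sqrt(E)) = 4*((61 - 11*E)*sqrt(E)) = 4*(sqrt(E)*(61 - 11*E)) = 4*sqrt(E)*(61 - 11*E))
-407087 + O(-685) = -407087 + sqrt(-685)*(244 - 44*(-685)) = -407087 + (I*sqrt(685))*(244 + 30140) = -407087 + (I*sqrt(685))*30384 = -407087 + 30384*I*sqrt(685)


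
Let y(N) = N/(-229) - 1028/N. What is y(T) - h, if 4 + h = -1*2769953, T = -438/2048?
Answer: 142496947652441/51354624 ≈ 2.7748e+6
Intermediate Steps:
T = -219/1024 (T = -438*1/2048 = -219/1024 ≈ -0.21387)
h = -2769957 (h = -4 - 1*2769953 = -4 - 2769953 = -2769957)
y(N) = -1028/N - N/229 (y(N) = N*(-1/229) - 1028/N = -N/229 - 1028/N = -1028/N - N/229)
y(T) - h = (-1028/(-219/1024) - 1/229*(-219/1024)) - 1*(-2769957) = (-1028*(-1024/219) + 219/234496) + 2769957 = (1052672/219 + 219/234496) + 2769957 = 246847421273/51354624 + 2769957 = 142496947652441/51354624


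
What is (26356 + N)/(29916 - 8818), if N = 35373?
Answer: 61729/21098 ≈ 2.9258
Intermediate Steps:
(26356 + N)/(29916 - 8818) = (26356 + 35373)/(29916 - 8818) = 61729/21098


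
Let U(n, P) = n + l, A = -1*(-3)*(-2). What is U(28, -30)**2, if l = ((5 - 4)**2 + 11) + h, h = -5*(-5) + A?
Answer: 3481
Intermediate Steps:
A = -6 (A = 3*(-2) = -6)
h = 19 (h = -5*(-5) - 6 = 25 - 6 = 19)
l = 31 (l = ((5 - 4)**2 + 11) + 19 = (1**2 + 11) + 19 = (1 + 11) + 19 = 12 + 19 = 31)
U(n, P) = 31 + n (U(n, P) = n + 31 = 31 + n)
U(28, -30)**2 = (31 + 28)**2 = 59**2 = 3481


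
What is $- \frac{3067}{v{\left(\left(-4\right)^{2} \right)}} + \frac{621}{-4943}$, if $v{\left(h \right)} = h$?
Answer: $- \frac{15170117}{79088} \approx -191.81$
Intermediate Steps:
$- \frac{3067}{v{\left(\left(-4\right)^{2} \right)}} + \frac{621}{-4943} = - \frac{3067}{\left(-4\right)^{2}} + \frac{621}{-4943} = - \frac{3067}{16} + 621 \left(- \frac{1}{4943}\right) = \left(-3067\right) \frac{1}{16} - \frac{621}{4943} = - \frac{3067}{16} - \frac{621}{4943} = - \frac{15170117}{79088}$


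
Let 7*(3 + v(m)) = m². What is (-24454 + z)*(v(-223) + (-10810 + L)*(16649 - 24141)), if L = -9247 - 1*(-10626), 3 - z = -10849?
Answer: -6728216677344/7 ≈ -9.6117e+11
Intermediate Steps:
z = 10852 (z = 3 - 1*(-10849) = 3 + 10849 = 10852)
L = 1379 (L = -9247 + 10626 = 1379)
v(m) = -3 + m²/7
(-24454 + z)*(v(-223) + (-10810 + L)*(16649 - 24141)) = (-24454 + 10852)*((-3 + (⅐)*(-223)²) + (-10810 + 1379)*(16649 - 24141)) = -13602*((-3 + (⅐)*49729) - 9431*(-7492)) = -13602*((-3 + 49729/7) + 70657052) = -13602*(49708/7 + 70657052) = -13602*494649072/7 = -6728216677344/7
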